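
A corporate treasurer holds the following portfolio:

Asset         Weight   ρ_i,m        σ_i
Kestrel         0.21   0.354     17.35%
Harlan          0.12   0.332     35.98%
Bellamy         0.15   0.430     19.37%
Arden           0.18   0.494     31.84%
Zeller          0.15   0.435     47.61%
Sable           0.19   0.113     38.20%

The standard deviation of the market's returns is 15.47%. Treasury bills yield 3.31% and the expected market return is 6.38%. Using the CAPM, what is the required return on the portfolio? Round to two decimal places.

β_Kestrel = 0.354 × 17.35% / 15.47% = 0.3970
β_Harlan = 0.332 × 35.98% / 15.47% = 0.7722
β_Bellamy = 0.430 × 19.37% / 15.47% = 0.5384
β_Arden = 0.494 × 31.84% / 15.47% = 1.0167
β_Zeller = 0.435 × 47.61% / 15.47% = 1.3387
β_Sable = 0.113 × 38.20% / 15.47% = 0.2790
β_P = Σ w_i β_i = 0.21×0.3970 + 0.12×0.7722 + 0.15×0.5384 + 0.18×1.0167 + 0.15×1.3387 + 0.19×0.2790 = 0.6936
MRP = 6.38% − 3.31% = 3.07%
E(R_P) = R_f + β_P × MRP = 3.31% + 0.6936 × 3.07% = 5.44%

5.44%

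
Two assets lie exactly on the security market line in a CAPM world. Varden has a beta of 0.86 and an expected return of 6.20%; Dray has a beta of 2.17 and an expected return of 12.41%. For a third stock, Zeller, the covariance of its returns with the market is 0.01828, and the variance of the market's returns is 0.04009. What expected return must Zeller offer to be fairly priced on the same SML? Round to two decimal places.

MRP = (12.41% − 6.20%) / (2.17 − 0.86) = 4.7405%
R_f = 6.20% − 0.86 × 4.7405% = 2.1232%
β_Zeller = Cov / Var(R_m) = 0.01828 / 0.04009 = 0.4560
E(R_Zeller) = R_f + β × MRP = 2.1232% + 0.4560 × 4.7405% = 4.28%

4.28%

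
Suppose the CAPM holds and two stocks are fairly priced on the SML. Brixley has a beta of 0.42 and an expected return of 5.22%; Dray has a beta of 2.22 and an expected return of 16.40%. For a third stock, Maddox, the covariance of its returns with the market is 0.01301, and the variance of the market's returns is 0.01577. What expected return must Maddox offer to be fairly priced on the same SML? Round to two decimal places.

MRP = (16.40% − 5.22%) / (2.22 − 0.42) = 6.2111%
R_f = 5.22% − 0.42 × 6.2111% = 2.6113%
β_Maddox = Cov / Var(R_m) = 0.01301 / 0.01577 = 0.8250
E(R_Maddox) = R_f + β × MRP = 2.6113% + 0.8250 × 6.2111% = 7.74%

7.74%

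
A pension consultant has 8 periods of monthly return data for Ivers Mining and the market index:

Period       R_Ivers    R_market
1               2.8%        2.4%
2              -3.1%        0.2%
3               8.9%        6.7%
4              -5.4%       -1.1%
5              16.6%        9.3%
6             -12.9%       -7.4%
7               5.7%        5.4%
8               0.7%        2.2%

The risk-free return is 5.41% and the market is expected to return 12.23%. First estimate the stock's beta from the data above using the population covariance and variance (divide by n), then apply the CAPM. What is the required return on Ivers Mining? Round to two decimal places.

Mean R_i = (2.8 − 3.1 + 8.9 − 5.4 + 16.6 − 12.9 + 5.7 + 0.7) / 8 = 1.6625%
Mean R_m = (2.4 + 0.2 + 6.7 − 1.1 + 9.3 − 7.4 + 5.4 + 2.2) / 8 = 2.2125%
Σ(R_i − R̄_i)(R_m − R̄_m) = 324.4038  ⇒  Cov = 324.4038 / 8 = 40.5505
Σ(R_m − R̄_m)² = 187.9888  ⇒  Var(R_m) = 187.9888 / 8 = 23.4986
β = Cov / Var(R_m) = 40.5505 / 23.4986 = 1.7257
MRP = 12.23% − 5.41% = 6.82%
E(R) = R_f + β × MRP = 5.41% + 1.7257 × 6.82% = 17.18%

17.18%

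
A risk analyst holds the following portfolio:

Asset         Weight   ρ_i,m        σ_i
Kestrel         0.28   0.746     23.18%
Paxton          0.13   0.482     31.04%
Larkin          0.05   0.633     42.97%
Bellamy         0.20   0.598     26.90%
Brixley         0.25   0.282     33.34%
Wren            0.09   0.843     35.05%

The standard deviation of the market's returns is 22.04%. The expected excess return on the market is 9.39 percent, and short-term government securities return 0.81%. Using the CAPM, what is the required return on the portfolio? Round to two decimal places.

7.79%

β_Kestrel = 0.746 × 23.18% / 22.04% = 0.7846
β_Paxton = 0.482 × 31.04% / 22.04% = 0.6788
β_Larkin = 0.633 × 42.97% / 22.04% = 1.2341
β_Bellamy = 0.598 × 26.90% / 22.04% = 0.7299
β_Brixley = 0.282 × 33.34% / 22.04% = 0.4266
β_Wren = 0.843 × 35.05% / 22.04% = 1.3406
β_P = Σ w_i β_i = 0.28×0.7846 + 0.13×0.6788 + 0.05×1.2341 + 0.20×0.7299 + 0.25×0.4266 + 0.09×1.3406 = 0.7429
E(R_P) = R_f + β_P × MRP = 0.81% + 0.7429 × 9.39% = 7.79%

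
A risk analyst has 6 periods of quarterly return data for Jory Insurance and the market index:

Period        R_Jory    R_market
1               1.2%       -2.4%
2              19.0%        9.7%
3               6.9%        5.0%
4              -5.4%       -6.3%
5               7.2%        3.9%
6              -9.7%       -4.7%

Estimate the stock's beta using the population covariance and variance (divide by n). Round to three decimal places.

Mean R_i = (1.2 + 19.0 + 6.9 − 5.4 + 7.2 − 9.7) / 6 = 3.2000%
Mean R_m = (-2.4 + 9.7 + 5.0 − 6.3 + 3.9 − 4.7) / 6 = 0.8667%
Σ(R_i − R̄_i)(R_m − R̄_m) = 306.9700  ⇒  Cov = 306.9700 / 6 = 51.1617
Σ(R_m − R̄_m)² = 197.3333  ⇒  Var(R_m) = 197.3333 / 6 = 32.8889
β = Cov / Var(R_m) = 51.1617 / 32.8889 = 1.5556

1.556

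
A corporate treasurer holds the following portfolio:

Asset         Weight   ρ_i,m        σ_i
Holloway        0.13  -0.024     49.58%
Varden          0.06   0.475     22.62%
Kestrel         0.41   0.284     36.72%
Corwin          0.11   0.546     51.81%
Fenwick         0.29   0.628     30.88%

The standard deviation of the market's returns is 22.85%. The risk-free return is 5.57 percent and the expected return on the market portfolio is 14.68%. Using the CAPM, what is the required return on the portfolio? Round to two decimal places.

β_Holloway = -0.024 × 49.58% / 22.85% = -0.0521
β_Varden = 0.475 × 22.62% / 22.85% = 0.4702
β_Kestrel = 0.284 × 36.72% / 22.85% = 0.4564
β_Corwin = 0.546 × 51.81% / 22.85% = 1.2380
β_Fenwick = 0.628 × 30.88% / 22.85% = 0.8487
β_P = Σ w_i β_i = 0.13×-0.0521 + 0.06×0.4702 + 0.41×0.4564 + 0.11×1.2380 + 0.29×0.8487 = 0.5909
MRP = 14.68% − 5.57% = 9.11%
E(R_P) = R_f + β_P × MRP = 5.57% + 0.5909 × 9.11% = 10.95%

10.95%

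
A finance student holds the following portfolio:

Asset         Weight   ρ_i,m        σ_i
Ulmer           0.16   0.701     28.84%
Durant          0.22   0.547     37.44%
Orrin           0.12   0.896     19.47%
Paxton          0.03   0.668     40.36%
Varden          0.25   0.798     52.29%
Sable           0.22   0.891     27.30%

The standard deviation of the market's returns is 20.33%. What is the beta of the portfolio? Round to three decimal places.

β_Ulmer = 0.701 × 28.84% / 20.33% = 0.9944
β_Durant = 0.547 × 37.44% / 20.33% = 1.0074
β_Orrin = 0.896 × 19.47% / 20.33% = 0.8581
β_Paxton = 0.668 × 40.36% / 20.33% = 1.3261
β_Varden = 0.798 × 52.29% / 20.33% = 2.0525
β_Sable = 0.891 × 27.30% / 20.33% = 1.1965
β_P = Σ w_i β_i = 0.16×0.9944 + 0.22×1.0074 + 0.12×0.8581 + 0.03×1.3261 + 0.25×2.0525 + 0.22×1.1965 = 1.2998

1.300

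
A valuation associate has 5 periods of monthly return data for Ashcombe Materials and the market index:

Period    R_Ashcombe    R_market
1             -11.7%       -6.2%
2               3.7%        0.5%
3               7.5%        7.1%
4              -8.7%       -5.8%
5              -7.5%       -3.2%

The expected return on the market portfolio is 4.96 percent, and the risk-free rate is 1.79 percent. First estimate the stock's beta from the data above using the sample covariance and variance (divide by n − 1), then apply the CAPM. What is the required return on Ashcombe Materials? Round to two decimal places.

6.40%

Mean R_i = (-11.7 + 3.7 + 7.5 − 8.7 − 7.5) / 5 = -3.3400%
Mean R_m = (-6.2 + 0.5 + 7.1 − 5.8 − 3.2) / 5 = -1.5200%
Σ(R_i − R̄_i)(R_m − R̄_m) = 176.7160  ⇒  Cov = 176.7160 / 4 = 44.1790
Σ(R_m − R̄_m)² = 121.4280  ⇒  Var(R_m) = 121.4280 / 4 = 30.3570
β = Cov / Var(R_m) = 44.1790 / 30.3570 = 1.4553
MRP = 4.96% − 1.79% = 3.17%
E(R) = R_f + β × MRP = 1.79% + 1.4553 × 3.17% = 6.40%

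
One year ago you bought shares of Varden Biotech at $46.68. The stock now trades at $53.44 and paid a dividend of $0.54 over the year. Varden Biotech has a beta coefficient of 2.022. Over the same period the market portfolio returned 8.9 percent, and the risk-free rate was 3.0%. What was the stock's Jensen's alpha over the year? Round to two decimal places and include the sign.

Realised HPR = (P1 + D1 − P0) / P0 = (53.44 + 0.54 − 46.68) / 46.68 = 7.30 / 46.68 = 15.6384%
MRP = 8.9% − 3.0% = 5.90%
CAPM required = R_f + β·MRP = 3.0% + 2.022 × 5.9% = 14.9298%
α = realised − required = 15.6384% − 14.9298% = +0.71%

+0.71%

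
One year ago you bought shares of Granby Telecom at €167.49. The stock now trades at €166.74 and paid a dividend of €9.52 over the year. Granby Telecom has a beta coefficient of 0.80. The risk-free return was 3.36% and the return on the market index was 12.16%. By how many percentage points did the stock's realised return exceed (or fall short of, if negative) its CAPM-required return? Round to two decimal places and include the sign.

-5.16%

Realised HPR = (P1 + D1 − P0) / P0 = (166.74 + 9.52 − 167.49) / 167.49 = 8.77 / 167.49 = 5.2361%
MRP = 12.16% − 3.36% = 8.80%
CAPM required = R_f + β·MRP = 3.36% + 0.80 × 8.80% = 10.4000%
α = realised − required = 5.2361% − 10.4000% = -5.16%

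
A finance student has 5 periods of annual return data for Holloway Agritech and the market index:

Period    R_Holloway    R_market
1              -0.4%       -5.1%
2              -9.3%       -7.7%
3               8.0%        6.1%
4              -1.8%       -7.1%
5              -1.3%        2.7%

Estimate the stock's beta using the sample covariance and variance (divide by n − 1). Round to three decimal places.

0.778

Mean R_i = (-0.4 − 9.3 + 8.0 − 1.8 − 1.3) / 5 = -0.9600%
Mean R_m = (-5.1 − 7.7 + 6.1 − 7.1 + 2.7) / 5 = -2.2200%
Σ(R_i − R̄_i)(R_m − R̄_m) = 121.0640  ⇒  Cov = 121.0640 / 4 = 30.2660
Σ(R_m − R̄_m)² = 155.5680  ⇒  Var(R_m) = 155.5680 / 4 = 38.8920
β = Cov / Var(R_m) = 30.2660 / 38.8920 = 0.7782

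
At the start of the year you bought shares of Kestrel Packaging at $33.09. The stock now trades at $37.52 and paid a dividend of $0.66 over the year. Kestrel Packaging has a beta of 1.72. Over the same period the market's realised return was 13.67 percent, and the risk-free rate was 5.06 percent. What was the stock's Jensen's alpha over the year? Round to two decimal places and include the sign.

Realised HPR = (P1 + D1 − P0) / P0 = (37.52 + 0.66 − 33.09) / 33.09 = 5.09 / 33.09 = 15.3823%
MRP = 13.67% − 5.06% = 8.61%
CAPM required = R_f + β·MRP = 5.06% + 1.72 × 8.61% = 19.8692%
α = realised − required = 15.3823% − 19.8692% = -4.49%

-4.49%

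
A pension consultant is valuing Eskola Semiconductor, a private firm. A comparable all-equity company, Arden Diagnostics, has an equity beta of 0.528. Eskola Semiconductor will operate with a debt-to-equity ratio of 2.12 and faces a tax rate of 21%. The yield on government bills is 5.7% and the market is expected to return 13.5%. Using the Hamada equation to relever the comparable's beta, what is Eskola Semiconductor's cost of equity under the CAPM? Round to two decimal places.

β_L = β_U × [1 + (1 − t)(D/E)] = 0.528 × [1 + (1 − 0.21) × 2.12]
    = 0.528 × [1 + 0.79 × 2.12] = 0.528 × 2.6748 = 1.4123
MRP = 13.5% − 5.7% = 7.80%
E(R) = R_f + β_L × MRP = 5.7% + 1.4123 × 7.8% = 16.72%

16.72%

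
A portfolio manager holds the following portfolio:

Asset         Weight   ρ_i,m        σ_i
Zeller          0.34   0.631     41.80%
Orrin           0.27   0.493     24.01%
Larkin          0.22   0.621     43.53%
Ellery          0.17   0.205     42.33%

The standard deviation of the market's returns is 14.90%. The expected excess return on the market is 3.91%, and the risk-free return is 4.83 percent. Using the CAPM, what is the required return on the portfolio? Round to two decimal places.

β_Zeller = 0.631 × 41.80% / 14.90% = 1.7702
β_Orrin = 0.493 × 24.01% / 14.90% = 0.7944
β_Larkin = 0.621 × 43.53% / 14.90% = 1.8142
β_Ellery = 0.205 × 42.33% / 14.90% = 0.5824
β_P = Σ w_i β_i = 0.34×1.7702 + 0.27×0.7944 + 0.22×1.8142 + 0.17×0.5824 = 1.3145
E(R_P) = R_f + β_P × MRP = 4.83% + 1.3145 × 3.91% = 9.97%

9.97%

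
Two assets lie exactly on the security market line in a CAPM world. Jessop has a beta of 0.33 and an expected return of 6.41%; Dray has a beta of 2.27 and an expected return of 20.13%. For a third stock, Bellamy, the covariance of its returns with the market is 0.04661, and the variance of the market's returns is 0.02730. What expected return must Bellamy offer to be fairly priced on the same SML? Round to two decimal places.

16.15%

MRP = (20.13% − 6.41%) / (2.27 − 0.33) = 7.0722%
R_f = 6.41% − 0.33 × 7.0722% = 4.0762%
β_Bellamy = Cov / Var(R_m) = 0.04661 / 0.02730 = 1.7073
E(R_Bellamy) = R_f + β × MRP = 4.0762% + 1.7073 × 7.0722% = 16.15%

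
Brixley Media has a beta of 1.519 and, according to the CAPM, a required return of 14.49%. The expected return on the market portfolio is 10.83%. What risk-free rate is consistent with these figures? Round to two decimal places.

3.78%

E(R) = R_f + β(E(R_m) − R_f) = R_f(1 − β) + β·E(R_m)
14.49% = R_f × (1 − 1.519) + 1.519 × 10.83%
14.49% = R_f × -0.519 + 16.45077%
R_f = (14.49% − 16.45077%) / -0.519 = 3.78%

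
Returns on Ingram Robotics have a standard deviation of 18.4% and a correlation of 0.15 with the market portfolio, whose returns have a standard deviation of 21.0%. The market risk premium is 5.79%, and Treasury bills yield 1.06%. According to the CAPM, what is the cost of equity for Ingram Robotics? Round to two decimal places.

1.82%

β = ρ × σ_i / σ_m = 0.15 × 18.4% / 21.0% = 0.1314
E(R) = 1.06% + 0.1314 × 5.79% = 1.82%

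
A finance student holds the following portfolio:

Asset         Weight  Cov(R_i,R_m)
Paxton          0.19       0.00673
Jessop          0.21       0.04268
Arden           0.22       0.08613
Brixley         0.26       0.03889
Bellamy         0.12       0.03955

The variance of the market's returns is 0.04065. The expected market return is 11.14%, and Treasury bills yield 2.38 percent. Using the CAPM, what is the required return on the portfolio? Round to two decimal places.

11.87%

β_Paxton = 0.00673 / 0.04065 = 0.1656
β_Jessop = 0.04268 / 0.04065 = 1.0499
β_Arden = 0.08613 / 0.04065 = 2.1188
β_Brixley = 0.03889 / 0.04065 = 0.9567
β_Bellamy = 0.03955 / 0.04065 = 0.9729
β_P = Σ w_i β_i = 0.19×0.1656 + 0.21×1.0499 + 0.22×2.1188 + 0.26×0.9567 + 0.12×0.9729 = 1.0836
MRP = 11.14% − 2.38% = 8.76%
E(R_P) = R_f + β_P × MRP = 2.38% + 1.0836 × 8.76% = 11.87%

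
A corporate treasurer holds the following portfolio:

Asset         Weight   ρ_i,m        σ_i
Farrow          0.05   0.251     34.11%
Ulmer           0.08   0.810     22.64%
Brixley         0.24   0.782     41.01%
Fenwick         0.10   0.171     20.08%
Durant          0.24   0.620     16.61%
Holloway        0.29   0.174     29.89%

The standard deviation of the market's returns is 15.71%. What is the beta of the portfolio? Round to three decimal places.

β_Farrow = 0.251 × 34.11% / 15.71% = 0.5450
β_Ulmer = 0.810 × 22.64% / 15.71% = 1.1673
β_Brixley = 0.782 × 41.01% / 15.71% = 2.0414
β_Fenwick = 0.171 × 20.08% / 15.71% = 0.2186
β_Durant = 0.620 × 16.61% / 15.71% = 0.6555
β_Holloway = 0.174 × 29.89% / 15.71% = 0.3311
β_P = Σ w_i β_i = 0.05×0.5450 + 0.08×1.1673 + 0.24×2.0414 + 0.10×0.2186 + 0.24×0.6555 + 0.29×0.3311 = 0.8858

0.886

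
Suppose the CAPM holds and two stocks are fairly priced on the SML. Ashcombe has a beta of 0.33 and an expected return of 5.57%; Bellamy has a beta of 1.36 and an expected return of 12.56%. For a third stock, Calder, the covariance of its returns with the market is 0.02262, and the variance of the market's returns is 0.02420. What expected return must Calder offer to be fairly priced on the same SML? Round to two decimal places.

9.67%

MRP = (12.56% − 5.57%) / (1.36 − 0.33) = 6.7864%
R_f = 5.57% − 0.33 × 6.7864% = 3.3305%
β_Calder = Cov / Var(R_m) = 0.02262 / 0.02420 = 0.9347
E(R_Calder) = R_f + β × MRP = 3.3305% + 0.9347 × 6.7864% = 9.67%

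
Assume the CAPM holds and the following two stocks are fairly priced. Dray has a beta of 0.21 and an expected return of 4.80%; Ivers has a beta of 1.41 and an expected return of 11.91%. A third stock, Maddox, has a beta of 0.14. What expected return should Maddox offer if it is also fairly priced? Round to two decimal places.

MRP (SML slope) = (11.91% − 4.80%) / (1.41 − 0.21) = 7.11% / 1.20 = 5.9250%
R_f (intercept) = 4.80% − 0.21 × 5.9250% = 3.5558%
E(R_Maddox) = R_f + β × MRP = 3.5558% + 0.14 × 5.9250% = 4.39%

4.39%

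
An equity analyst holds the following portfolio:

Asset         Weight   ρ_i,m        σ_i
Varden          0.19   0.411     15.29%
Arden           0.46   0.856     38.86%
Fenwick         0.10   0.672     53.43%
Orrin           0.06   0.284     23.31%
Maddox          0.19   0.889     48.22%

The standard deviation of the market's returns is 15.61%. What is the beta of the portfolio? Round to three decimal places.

1.834

β_Varden = 0.411 × 15.29% / 15.61% = 0.4026
β_Arden = 0.856 × 38.86% / 15.61% = 2.1310
β_Fenwick = 0.672 × 53.43% / 15.61% = 2.3001
β_Orrin = 0.284 × 23.31% / 15.61% = 0.4241
β_Maddox = 0.889 × 48.22% / 15.61% = 2.7462
β_P = Σ w_i β_i = 0.19×0.4026 + 0.46×2.1310 + 0.10×2.3001 + 0.06×0.4241 + 0.19×2.7462 = 1.8340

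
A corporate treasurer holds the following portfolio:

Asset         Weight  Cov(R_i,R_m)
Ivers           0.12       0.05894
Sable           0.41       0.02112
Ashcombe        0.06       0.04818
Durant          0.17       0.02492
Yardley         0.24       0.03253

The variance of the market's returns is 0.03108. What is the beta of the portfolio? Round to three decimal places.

0.987

β_Ivers = 0.05894 / 0.03108 = 1.8964
β_Sable = 0.02112 / 0.03108 = 0.6795
β_Ashcombe = 0.04818 / 0.03108 = 1.5502
β_Durant = 0.02492 / 0.03108 = 0.8018
β_Yardley = 0.03253 / 0.03108 = 1.0467
β_P = Σ w_i β_i = 0.12×1.8964 + 0.41×0.6795 + 0.06×1.5502 + 0.17×0.8018 + 0.24×1.0467 = 0.9867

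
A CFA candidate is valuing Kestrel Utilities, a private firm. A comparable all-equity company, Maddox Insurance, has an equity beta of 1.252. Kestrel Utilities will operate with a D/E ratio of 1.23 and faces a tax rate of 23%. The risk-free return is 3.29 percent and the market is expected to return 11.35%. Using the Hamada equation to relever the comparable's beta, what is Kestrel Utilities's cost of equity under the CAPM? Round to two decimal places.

22.94%

β_L = β_U × [1 + (1 − t)(D/E)] = 1.252 × [1 + (1 − 0.23) × 1.23]
    = 1.252 × [1 + 0.77 × 1.23] = 1.252 × 1.9471 = 2.4378
MRP = 11.35% − 3.29% = 8.06%
E(R) = R_f + β_L × MRP = 3.29% + 2.4378 × 8.06% = 22.94%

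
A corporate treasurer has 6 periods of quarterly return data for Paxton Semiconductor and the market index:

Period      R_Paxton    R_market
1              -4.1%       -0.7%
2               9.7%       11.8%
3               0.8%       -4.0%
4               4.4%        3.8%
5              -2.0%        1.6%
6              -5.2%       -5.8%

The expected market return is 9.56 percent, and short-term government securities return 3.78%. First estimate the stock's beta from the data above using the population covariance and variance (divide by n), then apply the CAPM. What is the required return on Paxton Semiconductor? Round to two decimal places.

8.25%

Mean R_i = (-4.1 + 9.7 + 0.8 + 4.4 − 2.0 − 5.2) / 6 = 0.6000%
Mean R_m = (-0.7 + 11.8 − 4.0 + 3.8 + 1.6 − 5.8) / 6 = 1.1167%
Σ(R_i − R̄_i)(R_m − R̄_m) = 153.7900  ⇒  Cov = 153.7900 / 6 = 25.6317
Σ(R_m − R̄_m)² = 198.8883  ⇒  Var(R_m) = 198.8883 / 6 = 33.1481
β = Cov / Var(R_m) = 25.6317 / 33.1481 = 0.7732
MRP = 9.56% − 3.78% = 5.78%
E(R) = R_f + β × MRP = 3.78% + 0.7732 × 5.78% = 8.25%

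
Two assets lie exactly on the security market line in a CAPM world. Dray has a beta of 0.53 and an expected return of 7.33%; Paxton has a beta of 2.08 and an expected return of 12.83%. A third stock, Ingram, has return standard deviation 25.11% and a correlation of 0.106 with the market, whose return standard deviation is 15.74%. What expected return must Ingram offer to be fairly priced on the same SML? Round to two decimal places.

6.05%

MRP = (12.83% − 7.33%) / (2.08 − 0.53) = 3.5484%
R_f = 7.33% − 0.53 × 3.5484% = 5.4493%
β_Ingram = ρ·σ_i/σ_m = 0.106 × 25.11 / 15.74 = 0.1691
E(R_Ingram) = R_f + β × MRP = 5.4493% + 0.1691 × 3.5484% = 6.05%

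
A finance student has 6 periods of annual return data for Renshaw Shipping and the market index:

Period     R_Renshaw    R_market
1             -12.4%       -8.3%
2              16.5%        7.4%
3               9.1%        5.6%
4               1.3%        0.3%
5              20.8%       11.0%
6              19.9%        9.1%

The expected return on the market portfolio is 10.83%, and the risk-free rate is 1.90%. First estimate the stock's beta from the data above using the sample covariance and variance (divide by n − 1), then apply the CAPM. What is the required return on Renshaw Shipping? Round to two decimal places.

17.91%

Mean R_i = (-12.4 + 16.5 + 9.1 + 1.3 + 20.8 + 19.9) / 6 = 9.2000%
Mean R_m = (-8.3 + 7.4 + 5.6 + 0.3 + 11.0 + 9.1) / 6 = 4.1833%
Σ(R_i − R̄_i)(R_m − R̄_m) = 455.3400  ⇒  Cov = 455.3400 / 5 = 91.0680
Σ(R_m − R̄_m)² = 253.9083  ⇒  Var(R_m) = 253.9083 / 5 = 50.7817
β = Cov / Var(R_m) = 91.0680 / 50.7817 = 1.7933
MRP = 10.83% − 1.90% = 8.93%
E(R) = R_f + β × MRP = 1.90% + 1.7933 × 8.93% = 17.91%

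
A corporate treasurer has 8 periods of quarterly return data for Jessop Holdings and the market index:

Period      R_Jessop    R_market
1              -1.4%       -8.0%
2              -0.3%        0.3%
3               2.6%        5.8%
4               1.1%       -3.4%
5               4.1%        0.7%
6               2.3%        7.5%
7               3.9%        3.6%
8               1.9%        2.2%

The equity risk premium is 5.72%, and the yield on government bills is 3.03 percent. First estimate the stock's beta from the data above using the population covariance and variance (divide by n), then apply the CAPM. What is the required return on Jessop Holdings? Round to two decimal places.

4.52%

Mean R_i = (-1.4 − 0.3 + 2.6 + 1.1 + 4.1 + 2.3 + 3.9 + 1.9) / 8 = 1.7750%
Mean R_m = (-8.0 + 0.3 + 5.8 − 3.4 + 0.7 + 7.5 + 3.6 + 2.2) / 8 = 1.0875%
Σ(R_i − R̄_i)(R_m − R̄_m) = 45.3475  ⇒  Cov = 45.3475 / 8 = 5.6684
Σ(R_m − R̄_m)² = 174.3688  ⇒  Var(R_m) = 174.3688 / 8 = 21.7961
β = Cov / Var(R_m) = 5.6684 / 21.7961 = 0.2601
E(R) = R_f + β × MRP = 3.03% + 0.2601 × 5.72% = 4.52%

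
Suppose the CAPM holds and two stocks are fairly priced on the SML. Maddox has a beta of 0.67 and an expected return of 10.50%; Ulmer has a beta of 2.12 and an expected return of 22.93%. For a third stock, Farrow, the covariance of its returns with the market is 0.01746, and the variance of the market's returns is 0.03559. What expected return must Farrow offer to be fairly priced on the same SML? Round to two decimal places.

8.96%

MRP = (22.93% − 10.50%) / (2.12 − 0.67) = 8.5724%
R_f = 10.50% − 0.67 × 8.5724% = 4.7565%
β_Farrow = Cov / Var(R_m) = 0.01746 / 0.03559 = 0.4906
E(R_Farrow) = R_f + β × MRP = 4.7565% + 0.4906 × 8.5724% = 8.96%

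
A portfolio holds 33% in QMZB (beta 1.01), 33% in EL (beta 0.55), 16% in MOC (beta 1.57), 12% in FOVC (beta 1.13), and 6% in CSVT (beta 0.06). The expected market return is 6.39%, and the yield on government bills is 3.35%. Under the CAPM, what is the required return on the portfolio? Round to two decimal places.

β_P = Σ w_i β_i = 0.33×1.01 + 0.33×0.55 + 0.16×1.57 + 0.12×1.13 + 0.06×0.06 = 0.9052
MRP = 6.39% − 3.35% = 3.04%
E(R_P) = R_f + β_P × MRP = 3.35% + 0.9052 × 3.04% = 6.10%

6.10%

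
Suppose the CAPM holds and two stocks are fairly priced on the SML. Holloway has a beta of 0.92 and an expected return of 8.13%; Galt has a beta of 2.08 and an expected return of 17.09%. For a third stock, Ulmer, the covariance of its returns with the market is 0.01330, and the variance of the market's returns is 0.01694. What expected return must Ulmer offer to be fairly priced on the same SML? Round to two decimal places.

7.09%

MRP = (17.09% − 8.13%) / (2.08 − 0.92) = 7.7241%
R_f = 8.13% − 0.92 × 7.7241% = 1.0238%
β_Ulmer = Cov / Var(R_m) = 0.01330 / 0.01694 = 0.7851
E(R_Ulmer) = R_f + β × MRP = 1.0238% + 0.7851 × 7.7241% = 7.09%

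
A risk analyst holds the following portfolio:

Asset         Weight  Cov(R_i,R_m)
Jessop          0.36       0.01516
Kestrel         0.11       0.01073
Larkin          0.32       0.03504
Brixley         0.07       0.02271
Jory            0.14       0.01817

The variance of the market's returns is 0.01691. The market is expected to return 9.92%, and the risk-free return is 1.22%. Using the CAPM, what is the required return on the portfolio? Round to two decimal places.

β_Jessop = 0.01516 / 0.01691 = 0.8965
β_Kestrel = 0.01073 / 0.01691 = 0.6345
β_Larkin = 0.03504 / 0.01691 = 2.0721
β_Brixley = 0.02271 / 0.01691 = 1.3430
β_Jory = 0.01817 / 0.01691 = 1.0745
β_P = Σ w_i β_i = 0.36×0.8965 + 0.11×0.6345 + 0.32×2.0721 + 0.07×1.3430 + 0.14×1.0745 = 1.3000
MRP = 9.92% − 1.22% = 8.70%
E(R_P) = R_f + β_P × MRP = 1.22% + 1.3000 × 8.70% = 12.53%

12.53%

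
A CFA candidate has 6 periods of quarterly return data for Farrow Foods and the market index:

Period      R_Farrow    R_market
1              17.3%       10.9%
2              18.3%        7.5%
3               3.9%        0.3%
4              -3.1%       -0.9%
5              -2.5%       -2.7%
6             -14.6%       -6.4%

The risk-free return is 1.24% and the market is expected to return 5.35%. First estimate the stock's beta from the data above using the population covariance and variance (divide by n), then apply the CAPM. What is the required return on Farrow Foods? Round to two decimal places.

9.05%

Mean R_i = (17.3 + 18.3 + 3.9 − 3.1 − 2.5 − 14.6) / 6 = 3.2167%
Mean R_m = (10.9 + 7.5 + 0.3 − 0.9 − 2.7 − 6.4) / 6 = 1.4500%
Σ(R_i − R̄_i)(R_m − R̄_m) = 401.9850  ⇒  Cov = 401.9850 / 6 = 66.9975
Σ(R_m − R̄_m)² = 211.5950  ⇒  Var(R_m) = 211.5950 / 6 = 35.2658
β = Cov / Var(R_m) = 66.9975 / 35.2658 = 1.8998
MRP = 5.35% − 1.24% = 4.11%
E(R) = R_f + β × MRP = 1.24% + 1.8998 × 4.11% = 9.05%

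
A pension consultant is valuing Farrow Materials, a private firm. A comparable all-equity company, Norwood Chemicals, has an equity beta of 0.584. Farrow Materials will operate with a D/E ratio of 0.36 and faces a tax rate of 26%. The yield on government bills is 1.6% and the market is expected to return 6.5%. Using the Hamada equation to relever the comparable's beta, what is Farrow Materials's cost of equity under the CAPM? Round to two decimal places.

β_L = β_U × [1 + (1 − t)(D/E)] = 0.584 × [1 + (1 − 0.26) × 0.36]
    = 0.584 × [1 + 0.74 × 0.36] = 0.584 × 1.2664 = 0.7396
MRP = 6.5% − 1.6% = 4.90%
E(R) = R_f + β_L × MRP = 1.6% + 0.7396 × 4.9% = 5.22%

5.22%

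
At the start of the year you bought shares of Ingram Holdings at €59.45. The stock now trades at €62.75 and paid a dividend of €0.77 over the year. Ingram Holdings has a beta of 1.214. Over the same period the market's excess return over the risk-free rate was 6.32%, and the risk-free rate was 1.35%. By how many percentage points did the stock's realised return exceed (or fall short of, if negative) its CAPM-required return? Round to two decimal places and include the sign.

Realised HPR = (P1 + D1 − P0) / P0 = (62.75 + 0.77 − 59.45) / 59.45 = 4.07 / 59.45 = 6.8461%
CAPM required = R_f + β·MRP = 1.35% + 1.214 × 6.32% = 9.02248%
α = realised − required = 6.8461% − 9.02248% = -2.18%

-2.18%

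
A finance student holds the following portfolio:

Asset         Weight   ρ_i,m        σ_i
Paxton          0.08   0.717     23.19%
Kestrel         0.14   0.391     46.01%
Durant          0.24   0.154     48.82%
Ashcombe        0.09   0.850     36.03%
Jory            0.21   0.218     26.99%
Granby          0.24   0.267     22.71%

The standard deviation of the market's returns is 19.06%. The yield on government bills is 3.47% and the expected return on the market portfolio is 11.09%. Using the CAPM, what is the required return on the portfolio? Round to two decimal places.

7.91%

β_Paxton = 0.717 × 23.19% / 19.06% = 0.8724
β_Kestrel = 0.391 × 46.01% / 19.06% = 0.9439
β_Durant = 0.154 × 48.82% / 19.06% = 0.3945
β_Ashcombe = 0.850 × 36.03% / 19.06% = 1.6068
β_Jory = 0.218 × 26.99% / 19.06% = 0.3087
β_Granby = 0.267 × 22.71% / 19.06% = 0.3181
β_P = Σ w_i β_i = 0.08×0.8724 + 0.14×0.9439 + 0.24×0.3945 + 0.09×1.6068 + 0.21×0.3087 + 0.24×0.3181 = 0.5824
MRP = 11.09% − 3.47% = 7.62%
E(R_P) = R_f + β_P × MRP = 3.47% + 0.5824 × 7.62% = 7.91%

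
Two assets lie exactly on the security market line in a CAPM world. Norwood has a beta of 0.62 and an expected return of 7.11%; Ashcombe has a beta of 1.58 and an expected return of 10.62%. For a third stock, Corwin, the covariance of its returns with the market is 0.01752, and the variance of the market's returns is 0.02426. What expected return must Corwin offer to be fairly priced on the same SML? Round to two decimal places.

7.48%

MRP = (10.62% − 7.11%) / (1.58 − 0.62) = 3.6563%
R_f = 7.11% − 0.62 × 3.6563% = 4.8431%
β_Corwin = Cov / Var(R_m) = 0.01752 / 0.02426 = 0.7222
E(R_Corwin) = R_f + β × MRP = 4.8431% + 0.7222 × 3.6563% = 7.48%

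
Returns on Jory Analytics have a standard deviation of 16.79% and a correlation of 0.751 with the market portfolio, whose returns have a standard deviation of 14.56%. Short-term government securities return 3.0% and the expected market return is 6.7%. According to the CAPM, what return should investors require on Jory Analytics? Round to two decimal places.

6.20%

β = ρ × σ_i / σ_m = 0.751 × 16.79% / 14.56% = 0.8660
MRP = 6.7% − 3.0% = 3.70%
E(R) = 3.0% + 0.8660 × 3.7% = 6.20%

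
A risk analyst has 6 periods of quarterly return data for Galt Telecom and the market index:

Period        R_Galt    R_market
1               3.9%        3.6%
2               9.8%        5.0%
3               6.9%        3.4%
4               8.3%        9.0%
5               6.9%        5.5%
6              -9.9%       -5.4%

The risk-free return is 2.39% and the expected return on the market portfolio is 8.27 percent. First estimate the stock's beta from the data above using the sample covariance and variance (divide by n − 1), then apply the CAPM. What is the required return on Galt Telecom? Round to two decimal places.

Mean R_i = (3.9 + 9.8 + 6.9 + 8.3 + 6.9 − 9.9) / 6 = 4.3167%
Mean R_m = (3.6 + 5.0 + 3.4 + 9.0 + 5.5 − 5.4) / 6 = 3.5167%
Σ(R_i − R̄_i)(R_m − R̄_m) = 161.5283  ⇒  Cov = 161.5283 / 5 = 32.3057
Σ(R_m − R̄_m)² = 115.7283  ⇒  Var(R_m) = 115.7283 / 5 = 23.1457
β = Cov / Var(R_m) = 32.3057 / 23.1457 = 1.3958
MRP = 8.27% − 2.39% = 5.88%
E(R) = R_f + β × MRP = 2.39% + 1.3958 × 5.88% = 10.60%

10.60%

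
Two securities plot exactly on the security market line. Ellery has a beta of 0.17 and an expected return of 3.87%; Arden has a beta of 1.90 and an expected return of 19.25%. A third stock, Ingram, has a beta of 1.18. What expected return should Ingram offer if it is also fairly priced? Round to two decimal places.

12.85%

MRP (SML slope) = (19.25% − 3.87%) / (1.90 − 0.17) = 15.38% / 1.73 = 8.8902%
R_f (intercept) = 3.87% − 0.17 × 8.8902% = 2.3587%
E(R_Ingram) = R_f + β × MRP = 2.3587% + 1.18 × 8.8902% = 12.85%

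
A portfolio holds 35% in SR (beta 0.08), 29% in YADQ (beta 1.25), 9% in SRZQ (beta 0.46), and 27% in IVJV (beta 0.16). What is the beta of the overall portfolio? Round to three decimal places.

β_P = Σ w_i β_i = 0.35×0.08 + 0.29×1.25 + 0.09×0.46 + 0.27×0.16 = 0.4751

0.475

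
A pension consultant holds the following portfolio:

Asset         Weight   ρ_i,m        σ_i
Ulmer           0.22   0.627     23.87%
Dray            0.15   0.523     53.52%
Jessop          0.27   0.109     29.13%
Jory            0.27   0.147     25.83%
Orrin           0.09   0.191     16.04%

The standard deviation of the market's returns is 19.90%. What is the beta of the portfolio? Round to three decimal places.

β_Ulmer = 0.627 × 23.87% / 19.90% = 0.7521
β_Dray = 0.523 × 53.52% / 19.90% = 1.4066
β_Jessop = 0.109 × 29.13% / 19.90% = 0.1596
β_Jory = 0.147 × 25.83% / 19.90% = 0.1908
β_Orrin = 0.191 × 16.04% / 19.90% = 0.1540
β_P = Σ w_i β_i = 0.22×0.7521 + 0.15×1.4066 + 0.27×0.1596 + 0.27×0.1908 + 0.09×0.1540 = 0.4849

0.485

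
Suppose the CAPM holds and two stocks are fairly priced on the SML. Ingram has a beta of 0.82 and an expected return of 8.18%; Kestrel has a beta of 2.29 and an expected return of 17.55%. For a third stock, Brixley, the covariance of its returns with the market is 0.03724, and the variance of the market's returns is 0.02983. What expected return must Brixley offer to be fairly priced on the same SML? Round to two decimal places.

10.91%

MRP = (17.55% − 8.18%) / (2.29 − 0.82) = 6.3741%
R_f = 8.18% − 0.82 × 6.3741% = 2.9532%
β_Brixley = Cov / Var(R_m) = 0.03724 / 0.02983 = 1.2484
E(R_Brixley) = R_f + β × MRP = 2.9532% + 1.2484 × 6.3741% = 10.91%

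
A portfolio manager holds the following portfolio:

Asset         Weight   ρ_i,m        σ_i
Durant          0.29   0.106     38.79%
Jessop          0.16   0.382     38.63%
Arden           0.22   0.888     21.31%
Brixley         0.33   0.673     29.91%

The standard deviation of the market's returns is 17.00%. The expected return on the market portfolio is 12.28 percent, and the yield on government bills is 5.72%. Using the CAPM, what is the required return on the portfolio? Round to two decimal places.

β_Durant = 0.106 × 38.79% / 17.00% = 0.2419
β_Jessop = 0.382 × 38.63% / 17.00% = 0.8680
β_Arden = 0.888 × 21.31% / 17.00% = 1.1131
β_Brixley = 0.673 × 29.91% / 17.00% = 1.1841
β_P = Σ w_i β_i = 0.29×0.2419 + 0.16×0.8680 + 0.22×1.1131 + 0.33×1.1841 = 0.8447
MRP = 12.28% − 5.72% = 6.56%
E(R_P) = R_f + β_P × MRP = 5.72% + 0.8447 × 6.56% = 11.26%

11.26%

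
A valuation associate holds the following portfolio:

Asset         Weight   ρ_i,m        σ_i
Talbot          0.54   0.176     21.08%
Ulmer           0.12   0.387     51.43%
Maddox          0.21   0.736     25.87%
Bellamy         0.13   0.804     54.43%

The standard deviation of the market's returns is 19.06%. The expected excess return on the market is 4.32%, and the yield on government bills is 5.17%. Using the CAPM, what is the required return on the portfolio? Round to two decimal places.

8.36%

β_Talbot = 0.176 × 21.08% / 19.06% = 0.1947
β_Ulmer = 0.387 × 51.43% / 19.06% = 1.0443
β_Maddox = 0.736 × 25.87% / 19.06% = 0.9990
β_Bellamy = 0.804 × 54.43% / 19.06% = 2.2960
β_P = Σ w_i β_i = 0.54×0.1947 + 0.12×1.0443 + 0.21×0.9990 + 0.13×2.2960 = 0.7387
E(R_P) = R_f + β_P × MRP = 5.17% + 0.7387 × 4.32% = 8.36%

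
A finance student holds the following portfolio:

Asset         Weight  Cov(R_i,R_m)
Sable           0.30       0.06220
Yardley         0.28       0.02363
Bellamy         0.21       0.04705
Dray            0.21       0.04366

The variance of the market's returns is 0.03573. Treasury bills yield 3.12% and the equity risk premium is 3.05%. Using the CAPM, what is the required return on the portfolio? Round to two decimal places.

β_Sable = 0.06220 / 0.03573 = 1.7408
β_Yardley = 0.02363 / 0.03573 = 0.6613
β_Bellamy = 0.04705 / 0.03573 = 1.3168
β_Dray = 0.04366 / 0.03573 = 1.2219
β_P = Σ w_i β_i = 0.30×1.7408 + 0.28×0.6613 + 0.21×1.3168 + 0.21×1.2219 = 1.2405
E(R_P) = R_f + β_P × MRP = 3.12% + 1.2405 × 3.05% = 6.90%

6.90%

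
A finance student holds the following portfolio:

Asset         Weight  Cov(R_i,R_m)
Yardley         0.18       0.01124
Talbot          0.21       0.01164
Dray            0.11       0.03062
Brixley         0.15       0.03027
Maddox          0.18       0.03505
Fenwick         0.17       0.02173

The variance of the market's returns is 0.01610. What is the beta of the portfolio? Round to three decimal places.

1.390

β_Yardley = 0.01124 / 0.01610 = 0.6981
β_Talbot = 0.01164 / 0.01610 = 0.7230
β_Dray = 0.03062 / 0.01610 = 1.9019
β_Brixley = 0.03027 / 0.01610 = 1.8801
β_Maddox = 0.03505 / 0.01610 = 2.1770
β_Fenwick = 0.02173 / 0.01610 = 1.3497
β_P = Σ w_i β_i = 0.18×0.6981 + 0.21×0.7230 + 0.11×1.9019 + 0.15×1.8801 + 0.18×2.1770 + 0.17×1.3497 = 1.3900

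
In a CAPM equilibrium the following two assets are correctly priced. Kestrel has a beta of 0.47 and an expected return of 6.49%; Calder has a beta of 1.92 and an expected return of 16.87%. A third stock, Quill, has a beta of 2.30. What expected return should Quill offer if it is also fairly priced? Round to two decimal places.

19.59%

MRP (SML slope) = (16.87% − 6.49%) / (1.92 − 0.47) = 10.38% / 1.45 = 7.1586%
R_f (intercept) = 6.49% − 0.47 × 7.1586% = 3.1255%
E(R_Quill) = R_f + β × MRP = 3.1255% + 2.30 × 7.1586% = 19.59%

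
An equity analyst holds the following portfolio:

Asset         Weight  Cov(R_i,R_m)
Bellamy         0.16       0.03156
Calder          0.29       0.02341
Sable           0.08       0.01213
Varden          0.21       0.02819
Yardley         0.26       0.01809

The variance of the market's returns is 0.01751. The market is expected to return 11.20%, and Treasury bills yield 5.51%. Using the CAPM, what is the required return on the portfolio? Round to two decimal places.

13.12%

β_Bellamy = 0.03156 / 0.01751 = 1.8024
β_Calder = 0.02341 / 0.01751 = 1.3370
β_Sable = 0.01213 / 0.01751 = 0.6927
β_Varden = 0.02819 / 0.01751 = 1.6099
β_Yardley = 0.01809 / 0.01751 = 1.0331
β_P = Σ w_i β_i = 0.16×1.8024 + 0.29×1.3370 + 0.08×0.6927 + 0.21×1.6099 + 0.26×1.0331 = 1.3382
MRP = 11.20% − 5.51% = 5.69%
E(R_P) = R_f + β_P × MRP = 5.51% + 1.3382 × 5.69% = 13.12%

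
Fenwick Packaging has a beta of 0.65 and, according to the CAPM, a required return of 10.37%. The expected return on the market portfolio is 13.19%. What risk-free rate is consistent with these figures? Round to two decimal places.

5.13%

E(R) = R_f + β(E(R_m) − R_f) = R_f(1 − β) + β·E(R_m)
10.37% = R_f × (1 − 0.65) + 0.65 × 13.19%
10.37% = R_f × 0.35 + 8.5735%
R_f = (10.37% − 8.5735%) / 0.35 = 5.13%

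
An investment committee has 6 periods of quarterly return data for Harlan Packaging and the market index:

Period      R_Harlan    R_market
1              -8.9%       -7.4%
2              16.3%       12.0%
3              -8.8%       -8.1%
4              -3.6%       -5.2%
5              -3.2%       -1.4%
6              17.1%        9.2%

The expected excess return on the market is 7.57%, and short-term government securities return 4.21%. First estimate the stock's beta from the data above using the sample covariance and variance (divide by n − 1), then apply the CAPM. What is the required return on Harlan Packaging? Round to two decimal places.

14.52%

Mean R_i = (-8.9 + 16.3 − 8.8 − 3.6 − 3.2 + 17.1) / 6 = 1.4833%
Mean R_m = (-7.4 + 12.0 − 8.1 − 5.2 − 1.4 + 9.2) / 6 = -0.1500%
Σ(R_i − R̄_i)(R_m − R̄_m) = 514.5950  ⇒  Cov = 514.5950 / 5 = 102.9190
Σ(R_m − R̄_m)² = 377.8750  ⇒  Var(R_m) = 377.8750 / 5 = 75.5750
β = Cov / Var(R_m) = 102.9190 / 75.5750 = 1.3618
E(R) = R_f + β × MRP = 4.21% + 1.3618 × 7.57% = 14.52%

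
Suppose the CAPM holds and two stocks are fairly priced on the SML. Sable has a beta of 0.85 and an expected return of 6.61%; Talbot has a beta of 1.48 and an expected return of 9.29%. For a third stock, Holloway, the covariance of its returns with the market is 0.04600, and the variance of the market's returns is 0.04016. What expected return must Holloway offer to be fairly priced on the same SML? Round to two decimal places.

7.87%

MRP = (9.29% − 6.61%) / (1.48 − 0.85) = 4.2540%
R_f = 6.61% − 0.85 × 4.2540% = 2.9941%
β_Holloway = Cov / Var(R_m) = 0.04600 / 0.04016 = 1.1454
E(R_Holloway) = R_f + β × MRP = 2.9941% + 1.1454 × 4.2540% = 7.87%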